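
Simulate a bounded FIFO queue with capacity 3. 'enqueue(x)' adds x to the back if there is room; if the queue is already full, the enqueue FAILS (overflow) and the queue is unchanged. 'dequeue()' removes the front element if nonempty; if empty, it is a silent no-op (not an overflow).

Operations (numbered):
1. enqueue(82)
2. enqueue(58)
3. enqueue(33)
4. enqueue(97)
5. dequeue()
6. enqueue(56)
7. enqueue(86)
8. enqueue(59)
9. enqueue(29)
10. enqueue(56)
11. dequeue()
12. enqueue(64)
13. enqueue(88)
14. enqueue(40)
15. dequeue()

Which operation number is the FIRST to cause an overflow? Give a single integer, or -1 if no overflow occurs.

Answer: 4

Derivation:
1. enqueue(82): size=1
2. enqueue(58): size=2
3. enqueue(33): size=3
4. enqueue(97): size=3=cap → OVERFLOW (fail)
5. dequeue(): size=2
6. enqueue(56): size=3
7. enqueue(86): size=3=cap → OVERFLOW (fail)
8. enqueue(59): size=3=cap → OVERFLOW (fail)
9. enqueue(29): size=3=cap → OVERFLOW (fail)
10. enqueue(56): size=3=cap → OVERFLOW (fail)
11. dequeue(): size=2
12. enqueue(64): size=3
13. enqueue(88): size=3=cap → OVERFLOW (fail)
14. enqueue(40): size=3=cap → OVERFLOW (fail)
15. dequeue(): size=2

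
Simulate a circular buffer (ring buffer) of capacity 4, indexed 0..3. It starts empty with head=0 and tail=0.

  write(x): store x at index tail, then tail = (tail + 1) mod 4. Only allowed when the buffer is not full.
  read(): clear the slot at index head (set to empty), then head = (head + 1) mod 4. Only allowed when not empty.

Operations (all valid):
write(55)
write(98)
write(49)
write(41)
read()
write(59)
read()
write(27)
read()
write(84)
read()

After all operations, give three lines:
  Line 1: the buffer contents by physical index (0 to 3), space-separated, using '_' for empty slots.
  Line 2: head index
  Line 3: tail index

Answer: 59 27 84 _
0
3

Derivation:
write(55): buf=[55 _ _ _], head=0, tail=1, size=1
write(98): buf=[55 98 _ _], head=0, tail=2, size=2
write(49): buf=[55 98 49 _], head=0, tail=3, size=3
write(41): buf=[55 98 49 41], head=0, tail=0, size=4
read(): buf=[_ 98 49 41], head=1, tail=0, size=3
write(59): buf=[59 98 49 41], head=1, tail=1, size=4
read(): buf=[59 _ 49 41], head=2, tail=1, size=3
write(27): buf=[59 27 49 41], head=2, tail=2, size=4
read(): buf=[59 27 _ 41], head=3, tail=2, size=3
write(84): buf=[59 27 84 41], head=3, tail=3, size=4
read(): buf=[59 27 84 _], head=0, tail=3, size=3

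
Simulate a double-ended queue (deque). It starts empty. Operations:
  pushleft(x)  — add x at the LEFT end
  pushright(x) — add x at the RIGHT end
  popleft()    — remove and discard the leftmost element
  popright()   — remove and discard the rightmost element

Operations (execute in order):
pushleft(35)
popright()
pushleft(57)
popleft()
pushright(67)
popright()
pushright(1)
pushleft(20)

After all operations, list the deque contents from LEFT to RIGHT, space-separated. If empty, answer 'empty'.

pushleft(35): [35]
popright(): []
pushleft(57): [57]
popleft(): []
pushright(67): [67]
popright(): []
pushright(1): [1]
pushleft(20): [20, 1]

Answer: 20 1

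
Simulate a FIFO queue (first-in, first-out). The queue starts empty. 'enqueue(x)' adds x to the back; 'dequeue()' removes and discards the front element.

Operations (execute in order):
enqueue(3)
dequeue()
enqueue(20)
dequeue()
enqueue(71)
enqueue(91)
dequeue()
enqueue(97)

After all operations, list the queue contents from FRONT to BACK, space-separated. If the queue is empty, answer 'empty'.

Answer: 91 97

Derivation:
enqueue(3): [3]
dequeue(): []
enqueue(20): [20]
dequeue(): []
enqueue(71): [71]
enqueue(91): [71, 91]
dequeue(): [91]
enqueue(97): [91, 97]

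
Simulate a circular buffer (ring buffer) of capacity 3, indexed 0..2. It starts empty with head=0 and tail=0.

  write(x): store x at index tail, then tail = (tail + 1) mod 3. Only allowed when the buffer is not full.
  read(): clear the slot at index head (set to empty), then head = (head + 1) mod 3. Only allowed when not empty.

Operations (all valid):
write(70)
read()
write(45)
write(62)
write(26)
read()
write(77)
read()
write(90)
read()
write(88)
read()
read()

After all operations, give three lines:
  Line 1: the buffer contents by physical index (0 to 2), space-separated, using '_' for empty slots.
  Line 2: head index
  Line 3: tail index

Answer: 88 _ _
0
1

Derivation:
write(70): buf=[70 _ _], head=0, tail=1, size=1
read(): buf=[_ _ _], head=1, tail=1, size=0
write(45): buf=[_ 45 _], head=1, tail=2, size=1
write(62): buf=[_ 45 62], head=1, tail=0, size=2
write(26): buf=[26 45 62], head=1, tail=1, size=3
read(): buf=[26 _ 62], head=2, tail=1, size=2
write(77): buf=[26 77 62], head=2, tail=2, size=3
read(): buf=[26 77 _], head=0, tail=2, size=2
write(90): buf=[26 77 90], head=0, tail=0, size=3
read(): buf=[_ 77 90], head=1, tail=0, size=2
write(88): buf=[88 77 90], head=1, tail=1, size=3
read(): buf=[88 _ 90], head=2, tail=1, size=2
read(): buf=[88 _ _], head=0, tail=1, size=1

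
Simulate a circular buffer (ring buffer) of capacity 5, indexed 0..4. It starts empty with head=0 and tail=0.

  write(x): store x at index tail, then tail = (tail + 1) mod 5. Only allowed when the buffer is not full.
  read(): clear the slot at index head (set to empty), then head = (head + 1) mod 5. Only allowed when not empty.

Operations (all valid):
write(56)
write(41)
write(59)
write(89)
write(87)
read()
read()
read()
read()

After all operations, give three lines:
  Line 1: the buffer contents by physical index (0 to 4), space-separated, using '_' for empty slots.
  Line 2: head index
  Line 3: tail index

write(56): buf=[56 _ _ _ _], head=0, tail=1, size=1
write(41): buf=[56 41 _ _ _], head=0, tail=2, size=2
write(59): buf=[56 41 59 _ _], head=0, tail=3, size=3
write(89): buf=[56 41 59 89 _], head=0, tail=4, size=4
write(87): buf=[56 41 59 89 87], head=0, tail=0, size=5
read(): buf=[_ 41 59 89 87], head=1, tail=0, size=4
read(): buf=[_ _ 59 89 87], head=2, tail=0, size=3
read(): buf=[_ _ _ 89 87], head=3, tail=0, size=2
read(): buf=[_ _ _ _ 87], head=4, tail=0, size=1

Answer: _ _ _ _ 87
4
0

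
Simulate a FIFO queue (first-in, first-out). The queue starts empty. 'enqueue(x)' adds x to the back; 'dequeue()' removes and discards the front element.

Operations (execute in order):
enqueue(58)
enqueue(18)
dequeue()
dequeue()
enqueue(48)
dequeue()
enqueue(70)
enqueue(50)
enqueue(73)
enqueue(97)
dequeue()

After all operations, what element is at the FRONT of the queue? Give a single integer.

Answer: 50

Derivation:
enqueue(58): queue = [58]
enqueue(18): queue = [58, 18]
dequeue(): queue = [18]
dequeue(): queue = []
enqueue(48): queue = [48]
dequeue(): queue = []
enqueue(70): queue = [70]
enqueue(50): queue = [70, 50]
enqueue(73): queue = [70, 50, 73]
enqueue(97): queue = [70, 50, 73, 97]
dequeue(): queue = [50, 73, 97]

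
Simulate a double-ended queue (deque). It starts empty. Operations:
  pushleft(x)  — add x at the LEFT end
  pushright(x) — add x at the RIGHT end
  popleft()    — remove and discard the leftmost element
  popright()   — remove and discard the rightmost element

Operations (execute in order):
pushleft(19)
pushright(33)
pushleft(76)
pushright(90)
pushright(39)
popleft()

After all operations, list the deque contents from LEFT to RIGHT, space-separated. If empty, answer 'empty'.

pushleft(19): [19]
pushright(33): [19, 33]
pushleft(76): [76, 19, 33]
pushright(90): [76, 19, 33, 90]
pushright(39): [76, 19, 33, 90, 39]
popleft(): [19, 33, 90, 39]

Answer: 19 33 90 39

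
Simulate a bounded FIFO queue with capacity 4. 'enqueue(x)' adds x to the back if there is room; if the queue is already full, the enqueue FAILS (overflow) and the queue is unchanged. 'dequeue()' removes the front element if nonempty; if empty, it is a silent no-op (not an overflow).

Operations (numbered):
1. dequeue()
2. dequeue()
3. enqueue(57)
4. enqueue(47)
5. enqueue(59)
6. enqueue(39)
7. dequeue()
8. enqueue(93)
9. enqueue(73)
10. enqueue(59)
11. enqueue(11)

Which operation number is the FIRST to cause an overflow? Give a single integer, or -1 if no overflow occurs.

Answer: 9

Derivation:
1. dequeue(): empty, no-op, size=0
2. dequeue(): empty, no-op, size=0
3. enqueue(57): size=1
4. enqueue(47): size=2
5. enqueue(59): size=3
6. enqueue(39): size=4
7. dequeue(): size=3
8. enqueue(93): size=4
9. enqueue(73): size=4=cap → OVERFLOW (fail)
10. enqueue(59): size=4=cap → OVERFLOW (fail)
11. enqueue(11): size=4=cap → OVERFLOW (fail)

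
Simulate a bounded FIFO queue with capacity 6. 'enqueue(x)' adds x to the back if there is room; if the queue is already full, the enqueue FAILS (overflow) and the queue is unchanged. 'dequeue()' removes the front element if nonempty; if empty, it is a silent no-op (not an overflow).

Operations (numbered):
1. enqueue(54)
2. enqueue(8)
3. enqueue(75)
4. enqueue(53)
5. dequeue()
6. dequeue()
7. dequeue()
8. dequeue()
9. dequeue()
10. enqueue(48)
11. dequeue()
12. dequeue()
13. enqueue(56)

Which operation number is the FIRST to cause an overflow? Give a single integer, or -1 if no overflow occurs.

Answer: -1

Derivation:
1. enqueue(54): size=1
2. enqueue(8): size=2
3. enqueue(75): size=3
4. enqueue(53): size=4
5. dequeue(): size=3
6. dequeue(): size=2
7. dequeue(): size=1
8. dequeue(): size=0
9. dequeue(): empty, no-op, size=0
10. enqueue(48): size=1
11. dequeue(): size=0
12. dequeue(): empty, no-op, size=0
13. enqueue(56): size=1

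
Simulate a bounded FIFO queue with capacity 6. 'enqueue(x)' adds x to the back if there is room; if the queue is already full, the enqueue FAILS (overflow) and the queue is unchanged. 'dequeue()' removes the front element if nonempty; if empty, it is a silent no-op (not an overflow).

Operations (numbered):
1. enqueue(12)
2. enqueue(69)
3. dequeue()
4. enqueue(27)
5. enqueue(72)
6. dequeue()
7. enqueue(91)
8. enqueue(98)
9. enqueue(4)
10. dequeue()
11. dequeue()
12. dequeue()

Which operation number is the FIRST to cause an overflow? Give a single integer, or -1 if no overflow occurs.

Answer: -1

Derivation:
1. enqueue(12): size=1
2. enqueue(69): size=2
3. dequeue(): size=1
4. enqueue(27): size=2
5. enqueue(72): size=3
6. dequeue(): size=2
7. enqueue(91): size=3
8. enqueue(98): size=4
9. enqueue(4): size=5
10. dequeue(): size=4
11. dequeue(): size=3
12. dequeue(): size=2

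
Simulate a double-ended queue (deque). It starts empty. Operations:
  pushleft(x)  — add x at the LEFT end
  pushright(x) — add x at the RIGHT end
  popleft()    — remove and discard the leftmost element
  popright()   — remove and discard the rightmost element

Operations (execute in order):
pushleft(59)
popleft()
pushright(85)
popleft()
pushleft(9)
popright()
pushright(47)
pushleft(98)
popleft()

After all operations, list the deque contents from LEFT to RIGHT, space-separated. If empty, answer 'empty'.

pushleft(59): [59]
popleft(): []
pushright(85): [85]
popleft(): []
pushleft(9): [9]
popright(): []
pushright(47): [47]
pushleft(98): [98, 47]
popleft(): [47]

Answer: 47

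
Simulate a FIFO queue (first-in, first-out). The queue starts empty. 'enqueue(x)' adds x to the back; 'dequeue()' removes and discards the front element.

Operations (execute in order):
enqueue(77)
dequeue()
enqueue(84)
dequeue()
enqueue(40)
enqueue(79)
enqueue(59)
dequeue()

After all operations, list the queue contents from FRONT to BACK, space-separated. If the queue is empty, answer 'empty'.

Answer: 79 59

Derivation:
enqueue(77): [77]
dequeue(): []
enqueue(84): [84]
dequeue(): []
enqueue(40): [40]
enqueue(79): [40, 79]
enqueue(59): [40, 79, 59]
dequeue(): [79, 59]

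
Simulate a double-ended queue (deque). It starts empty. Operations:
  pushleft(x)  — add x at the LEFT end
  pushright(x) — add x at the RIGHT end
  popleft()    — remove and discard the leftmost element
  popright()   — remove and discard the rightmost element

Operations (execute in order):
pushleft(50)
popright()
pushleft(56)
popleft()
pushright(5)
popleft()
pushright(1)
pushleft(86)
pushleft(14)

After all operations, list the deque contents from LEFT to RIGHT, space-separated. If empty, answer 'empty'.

Answer: 14 86 1

Derivation:
pushleft(50): [50]
popright(): []
pushleft(56): [56]
popleft(): []
pushright(5): [5]
popleft(): []
pushright(1): [1]
pushleft(86): [86, 1]
pushleft(14): [14, 86, 1]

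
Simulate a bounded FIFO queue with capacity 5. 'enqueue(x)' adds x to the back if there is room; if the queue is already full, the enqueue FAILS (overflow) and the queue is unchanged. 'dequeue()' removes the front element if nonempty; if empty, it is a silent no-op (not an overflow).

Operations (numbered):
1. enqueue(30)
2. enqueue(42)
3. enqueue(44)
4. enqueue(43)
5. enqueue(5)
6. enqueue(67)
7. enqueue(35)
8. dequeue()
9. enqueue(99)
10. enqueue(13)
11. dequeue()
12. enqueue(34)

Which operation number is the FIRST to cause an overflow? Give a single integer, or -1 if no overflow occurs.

1. enqueue(30): size=1
2. enqueue(42): size=2
3. enqueue(44): size=3
4. enqueue(43): size=4
5. enqueue(5): size=5
6. enqueue(67): size=5=cap → OVERFLOW (fail)
7. enqueue(35): size=5=cap → OVERFLOW (fail)
8. dequeue(): size=4
9. enqueue(99): size=5
10. enqueue(13): size=5=cap → OVERFLOW (fail)
11. dequeue(): size=4
12. enqueue(34): size=5

Answer: 6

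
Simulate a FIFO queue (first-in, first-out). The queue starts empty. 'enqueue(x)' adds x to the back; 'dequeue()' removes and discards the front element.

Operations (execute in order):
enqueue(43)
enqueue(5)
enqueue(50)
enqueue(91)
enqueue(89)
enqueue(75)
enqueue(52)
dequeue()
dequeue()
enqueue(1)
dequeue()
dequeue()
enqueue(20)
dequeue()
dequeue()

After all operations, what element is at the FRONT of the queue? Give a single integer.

enqueue(43): queue = [43]
enqueue(5): queue = [43, 5]
enqueue(50): queue = [43, 5, 50]
enqueue(91): queue = [43, 5, 50, 91]
enqueue(89): queue = [43, 5, 50, 91, 89]
enqueue(75): queue = [43, 5, 50, 91, 89, 75]
enqueue(52): queue = [43, 5, 50, 91, 89, 75, 52]
dequeue(): queue = [5, 50, 91, 89, 75, 52]
dequeue(): queue = [50, 91, 89, 75, 52]
enqueue(1): queue = [50, 91, 89, 75, 52, 1]
dequeue(): queue = [91, 89, 75, 52, 1]
dequeue(): queue = [89, 75, 52, 1]
enqueue(20): queue = [89, 75, 52, 1, 20]
dequeue(): queue = [75, 52, 1, 20]
dequeue(): queue = [52, 1, 20]

Answer: 52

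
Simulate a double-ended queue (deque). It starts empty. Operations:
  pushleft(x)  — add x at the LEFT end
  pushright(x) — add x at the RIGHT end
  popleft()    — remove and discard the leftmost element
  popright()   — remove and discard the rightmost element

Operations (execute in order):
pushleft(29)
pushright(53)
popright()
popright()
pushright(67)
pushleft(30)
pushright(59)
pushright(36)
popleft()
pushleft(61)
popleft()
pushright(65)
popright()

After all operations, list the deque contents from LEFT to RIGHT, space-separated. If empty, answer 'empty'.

Answer: 67 59 36

Derivation:
pushleft(29): [29]
pushright(53): [29, 53]
popright(): [29]
popright(): []
pushright(67): [67]
pushleft(30): [30, 67]
pushright(59): [30, 67, 59]
pushright(36): [30, 67, 59, 36]
popleft(): [67, 59, 36]
pushleft(61): [61, 67, 59, 36]
popleft(): [67, 59, 36]
pushright(65): [67, 59, 36, 65]
popright(): [67, 59, 36]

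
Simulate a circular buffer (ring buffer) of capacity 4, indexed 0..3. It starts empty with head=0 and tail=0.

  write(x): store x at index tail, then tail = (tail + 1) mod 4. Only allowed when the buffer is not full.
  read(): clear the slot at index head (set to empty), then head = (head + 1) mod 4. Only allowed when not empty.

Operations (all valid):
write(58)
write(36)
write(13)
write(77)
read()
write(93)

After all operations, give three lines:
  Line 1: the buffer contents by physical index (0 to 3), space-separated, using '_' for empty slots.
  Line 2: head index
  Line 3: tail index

write(58): buf=[58 _ _ _], head=0, tail=1, size=1
write(36): buf=[58 36 _ _], head=0, tail=2, size=2
write(13): buf=[58 36 13 _], head=0, tail=3, size=3
write(77): buf=[58 36 13 77], head=0, tail=0, size=4
read(): buf=[_ 36 13 77], head=1, tail=0, size=3
write(93): buf=[93 36 13 77], head=1, tail=1, size=4

Answer: 93 36 13 77
1
1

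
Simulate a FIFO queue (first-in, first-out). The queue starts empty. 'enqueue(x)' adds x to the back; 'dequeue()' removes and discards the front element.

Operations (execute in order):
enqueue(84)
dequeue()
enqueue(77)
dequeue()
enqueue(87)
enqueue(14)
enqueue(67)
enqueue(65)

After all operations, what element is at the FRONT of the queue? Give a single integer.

enqueue(84): queue = [84]
dequeue(): queue = []
enqueue(77): queue = [77]
dequeue(): queue = []
enqueue(87): queue = [87]
enqueue(14): queue = [87, 14]
enqueue(67): queue = [87, 14, 67]
enqueue(65): queue = [87, 14, 67, 65]

Answer: 87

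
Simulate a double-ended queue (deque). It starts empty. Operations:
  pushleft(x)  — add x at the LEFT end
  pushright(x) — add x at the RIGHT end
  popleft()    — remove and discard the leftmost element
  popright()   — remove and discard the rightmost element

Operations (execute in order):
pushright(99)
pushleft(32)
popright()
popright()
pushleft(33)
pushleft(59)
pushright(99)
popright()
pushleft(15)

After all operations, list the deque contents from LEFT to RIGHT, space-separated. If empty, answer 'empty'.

Answer: 15 59 33

Derivation:
pushright(99): [99]
pushleft(32): [32, 99]
popright(): [32]
popright(): []
pushleft(33): [33]
pushleft(59): [59, 33]
pushright(99): [59, 33, 99]
popright(): [59, 33]
pushleft(15): [15, 59, 33]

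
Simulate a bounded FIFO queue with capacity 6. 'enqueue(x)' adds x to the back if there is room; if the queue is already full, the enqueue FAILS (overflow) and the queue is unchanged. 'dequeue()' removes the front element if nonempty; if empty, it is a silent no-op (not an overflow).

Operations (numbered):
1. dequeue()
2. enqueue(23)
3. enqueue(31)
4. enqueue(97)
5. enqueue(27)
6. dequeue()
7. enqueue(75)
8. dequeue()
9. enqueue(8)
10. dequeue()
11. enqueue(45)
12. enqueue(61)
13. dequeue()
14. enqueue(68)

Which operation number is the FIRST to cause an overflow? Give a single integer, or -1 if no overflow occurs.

Answer: -1

Derivation:
1. dequeue(): empty, no-op, size=0
2. enqueue(23): size=1
3. enqueue(31): size=2
4. enqueue(97): size=3
5. enqueue(27): size=4
6. dequeue(): size=3
7. enqueue(75): size=4
8. dequeue(): size=3
9. enqueue(8): size=4
10. dequeue(): size=3
11. enqueue(45): size=4
12. enqueue(61): size=5
13. dequeue(): size=4
14. enqueue(68): size=5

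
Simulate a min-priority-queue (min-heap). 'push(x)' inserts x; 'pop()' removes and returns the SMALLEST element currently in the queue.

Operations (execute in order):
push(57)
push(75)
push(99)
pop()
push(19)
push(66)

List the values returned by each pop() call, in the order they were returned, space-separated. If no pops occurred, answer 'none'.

push(57): heap contents = [57]
push(75): heap contents = [57, 75]
push(99): heap contents = [57, 75, 99]
pop() → 57: heap contents = [75, 99]
push(19): heap contents = [19, 75, 99]
push(66): heap contents = [19, 66, 75, 99]

Answer: 57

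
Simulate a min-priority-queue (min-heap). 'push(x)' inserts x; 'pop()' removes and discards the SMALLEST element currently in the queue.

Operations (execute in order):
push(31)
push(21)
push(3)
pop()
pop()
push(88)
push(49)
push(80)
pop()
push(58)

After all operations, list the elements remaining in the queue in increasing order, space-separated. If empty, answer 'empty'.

push(31): heap contents = [31]
push(21): heap contents = [21, 31]
push(3): heap contents = [3, 21, 31]
pop() → 3: heap contents = [21, 31]
pop() → 21: heap contents = [31]
push(88): heap contents = [31, 88]
push(49): heap contents = [31, 49, 88]
push(80): heap contents = [31, 49, 80, 88]
pop() → 31: heap contents = [49, 80, 88]
push(58): heap contents = [49, 58, 80, 88]

Answer: 49 58 80 88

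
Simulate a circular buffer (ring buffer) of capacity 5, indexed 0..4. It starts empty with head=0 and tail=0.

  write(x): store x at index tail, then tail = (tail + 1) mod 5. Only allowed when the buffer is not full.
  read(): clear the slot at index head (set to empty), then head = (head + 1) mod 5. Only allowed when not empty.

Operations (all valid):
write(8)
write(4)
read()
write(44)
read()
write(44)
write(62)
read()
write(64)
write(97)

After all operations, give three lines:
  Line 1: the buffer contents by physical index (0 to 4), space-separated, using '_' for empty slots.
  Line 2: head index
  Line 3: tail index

write(8): buf=[8 _ _ _ _], head=0, tail=1, size=1
write(4): buf=[8 4 _ _ _], head=0, tail=2, size=2
read(): buf=[_ 4 _ _ _], head=1, tail=2, size=1
write(44): buf=[_ 4 44 _ _], head=1, tail=3, size=2
read(): buf=[_ _ 44 _ _], head=2, tail=3, size=1
write(44): buf=[_ _ 44 44 _], head=2, tail=4, size=2
write(62): buf=[_ _ 44 44 62], head=2, tail=0, size=3
read(): buf=[_ _ _ 44 62], head=3, tail=0, size=2
write(64): buf=[64 _ _ 44 62], head=3, tail=1, size=3
write(97): buf=[64 97 _ 44 62], head=3, tail=2, size=4

Answer: 64 97 _ 44 62
3
2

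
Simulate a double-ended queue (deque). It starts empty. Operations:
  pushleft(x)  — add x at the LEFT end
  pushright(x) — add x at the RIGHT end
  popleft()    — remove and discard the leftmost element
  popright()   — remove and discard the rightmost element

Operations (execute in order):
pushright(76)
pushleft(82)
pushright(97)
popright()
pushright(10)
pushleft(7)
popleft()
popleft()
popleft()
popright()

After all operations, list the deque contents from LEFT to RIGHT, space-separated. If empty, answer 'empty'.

Answer: empty

Derivation:
pushright(76): [76]
pushleft(82): [82, 76]
pushright(97): [82, 76, 97]
popright(): [82, 76]
pushright(10): [82, 76, 10]
pushleft(7): [7, 82, 76, 10]
popleft(): [82, 76, 10]
popleft(): [76, 10]
popleft(): [10]
popright(): []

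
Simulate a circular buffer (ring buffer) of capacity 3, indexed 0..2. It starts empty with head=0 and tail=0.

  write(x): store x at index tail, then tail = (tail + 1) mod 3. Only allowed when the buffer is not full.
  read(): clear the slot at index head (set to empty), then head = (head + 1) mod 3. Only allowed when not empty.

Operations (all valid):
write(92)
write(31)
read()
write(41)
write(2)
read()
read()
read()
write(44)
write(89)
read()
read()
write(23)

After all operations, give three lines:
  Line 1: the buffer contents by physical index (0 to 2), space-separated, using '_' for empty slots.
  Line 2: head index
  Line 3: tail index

write(92): buf=[92 _ _], head=0, tail=1, size=1
write(31): buf=[92 31 _], head=0, tail=2, size=2
read(): buf=[_ 31 _], head=1, tail=2, size=1
write(41): buf=[_ 31 41], head=1, tail=0, size=2
write(2): buf=[2 31 41], head=1, tail=1, size=3
read(): buf=[2 _ 41], head=2, tail=1, size=2
read(): buf=[2 _ _], head=0, tail=1, size=1
read(): buf=[_ _ _], head=1, tail=1, size=0
write(44): buf=[_ 44 _], head=1, tail=2, size=1
write(89): buf=[_ 44 89], head=1, tail=0, size=2
read(): buf=[_ _ 89], head=2, tail=0, size=1
read(): buf=[_ _ _], head=0, tail=0, size=0
write(23): buf=[23 _ _], head=0, tail=1, size=1

Answer: 23 _ _
0
1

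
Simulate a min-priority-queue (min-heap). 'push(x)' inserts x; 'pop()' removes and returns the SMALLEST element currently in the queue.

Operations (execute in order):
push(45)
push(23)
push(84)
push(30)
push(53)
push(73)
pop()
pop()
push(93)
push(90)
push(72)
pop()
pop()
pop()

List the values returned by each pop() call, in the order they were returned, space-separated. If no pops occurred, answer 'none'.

Answer: 23 30 45 53 72

Derivation:
push(45): heap contents = [45]
push(23): heap contents = [23, 45]
push(84): heap contents = [23, 45, 84]
push(30): heap contents = [23, 30, 45, 84]
push(53): heap contents = [23, 30, 45, 53, 84]
push(73): heap contents = [23, 30, 45, 53, 73, 84]
pop() → 23: heap contents = [30, 45, 53, 73, 84]
pop() → 30: heap contents = [45, 53, 73, 84]
push(93): heap contents = [45, 53, 73, 84, 93]
push(90): heap contents = [45, 53, 73, 84, 90, 93]
push(72): heap contents = [45, 53, 72, 73, 84, 90, 93]
pop() → 45: heap contents = [53, 72, 73, 84, 90, 93]
pop() → 53: heap contents = [72, 73, 84, 90, 93]
pop() → 72: heap contents = [73, 84, 90, 93]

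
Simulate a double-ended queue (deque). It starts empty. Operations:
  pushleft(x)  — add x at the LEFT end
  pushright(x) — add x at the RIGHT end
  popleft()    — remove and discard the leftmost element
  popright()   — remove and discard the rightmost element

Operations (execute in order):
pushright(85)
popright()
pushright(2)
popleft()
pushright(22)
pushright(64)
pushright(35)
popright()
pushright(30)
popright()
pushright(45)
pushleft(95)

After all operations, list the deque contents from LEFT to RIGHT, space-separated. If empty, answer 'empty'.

Answer: 95 22 64 45

Derivation:
pushright(85): [85]
popright(): []
pushright(2): [2]
popleft(): []
pushright(22): [22]
pushright(64): [22, 64]
pushright(35): [22, 64, 35]
popright(): [22, 64]
pushright(30): [22, 64, 30]
popright(): [22, 64]
pushright(45): [22, 64, 45]
pushleft(95): [95, 22, 64, 45]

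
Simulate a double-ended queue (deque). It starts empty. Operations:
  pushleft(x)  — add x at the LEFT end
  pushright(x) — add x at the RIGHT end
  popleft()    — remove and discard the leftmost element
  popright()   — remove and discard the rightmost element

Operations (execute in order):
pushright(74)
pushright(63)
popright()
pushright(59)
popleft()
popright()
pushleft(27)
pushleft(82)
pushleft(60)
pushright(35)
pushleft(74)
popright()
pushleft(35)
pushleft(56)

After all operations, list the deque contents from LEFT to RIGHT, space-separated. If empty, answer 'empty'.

pushright(74): [74]
pushright(63): [74, 63]
popright(): [74]
pushright(59): [74, 59]
popleft(): [59]
popright(): []
pushleft(27): [27]
pushleft(82): [82, 27]
pushleft(60): [60, 82, 27]
pushright(35): [60, 82, 27, 35]
pushleft(74): [74, 60, 82, 27, 35]
popright(): [74, 60, 82, 27]
pushleft(35): [35, 74, 60, 82, 27]
pushleft(56): [56, 35, 74, 60, 82, 27]

Answer: 56 35 74 60 82 27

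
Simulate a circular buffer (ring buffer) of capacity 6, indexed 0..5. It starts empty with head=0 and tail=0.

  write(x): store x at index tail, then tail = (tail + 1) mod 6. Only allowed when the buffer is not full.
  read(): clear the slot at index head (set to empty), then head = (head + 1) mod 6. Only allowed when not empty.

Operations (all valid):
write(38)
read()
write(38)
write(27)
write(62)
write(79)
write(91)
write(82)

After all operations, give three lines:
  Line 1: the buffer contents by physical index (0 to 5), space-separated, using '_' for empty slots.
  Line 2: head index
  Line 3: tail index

Answer: 82 38 27 62 79 91
1
1

Derivation:
write(38): buf=[38 _ _ _ _ _], head=0, tail=1, size=1
read(): buf=[_ _ _ _ _ _], head=1, tail=1, size=0
write(38): buf=[_ 38 _ _ _ _], head=1, tail=2, size=1
write(27): buf=[_ 38 27 _ _ _], head=1, tail=3, size=2
write(62): buf=[_ 38 27 62 _ _], head=1, tail=4, size=3
write(79): buf=[_ 38 27 62 79 _], head=1, tail=5, size=4
write(91): buf=[_ 38 27 62 79 91], head=1, tail=0, size=5
write(82): buf=[82 38 27 62 79 91], head=1, tail=1, size=6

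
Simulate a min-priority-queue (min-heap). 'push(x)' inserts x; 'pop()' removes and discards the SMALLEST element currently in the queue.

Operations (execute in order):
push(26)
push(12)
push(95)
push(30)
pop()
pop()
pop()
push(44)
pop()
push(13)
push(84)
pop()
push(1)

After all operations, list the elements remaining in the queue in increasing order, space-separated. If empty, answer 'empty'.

push(26): heap contents = [26]
push(12): heap contents = [12, 26]
push(95): heap contents = [12, 26, 95]
push(30): heap contents = [12, 26, 30, 95]
pop() → 12: heap contents = [26, 30, 95]
pop() → 26: heap contents = [30, 95]
pop() → 30: heap contents = [95]
push(44): heap contents = [44, 95]
pop() → 44: heap contents = [95]
push(13): heap contents = [13, 95]
push(84): heap contents = [13, 84, 95]
pop() → 13: heap contents = [84, 95]
push(1): heap contents = [1, 84, 95]

Answer: 1 84 95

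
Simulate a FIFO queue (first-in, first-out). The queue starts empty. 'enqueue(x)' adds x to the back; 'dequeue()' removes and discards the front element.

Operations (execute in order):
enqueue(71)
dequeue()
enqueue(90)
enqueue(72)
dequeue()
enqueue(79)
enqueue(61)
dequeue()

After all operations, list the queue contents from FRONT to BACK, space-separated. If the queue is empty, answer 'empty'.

enqueue(71): [71]
dequeue(): []
enqueue(90): [90]
enqueue(72): [90, 72]
dequeue(): [72]
enqueue(79): [72, 79]
enqueue(61): [72, 79, 61]
dequeue(): [79, 61]

Answer: 79 61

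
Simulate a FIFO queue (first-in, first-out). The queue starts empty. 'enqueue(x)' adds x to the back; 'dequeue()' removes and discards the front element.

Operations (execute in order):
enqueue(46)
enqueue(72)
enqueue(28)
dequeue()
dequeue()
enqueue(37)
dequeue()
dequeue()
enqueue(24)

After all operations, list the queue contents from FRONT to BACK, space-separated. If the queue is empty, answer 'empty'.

enqueue(46): [46]
enqueue(72): [46, 72]
enqueue(28): [46, 72, 28]
dequeue(): [72, 28]
dequeue(): [28]
enqueue(37): [28, 37]
dequeue(): [37]
dequeue(): []
enqueue(24): [24]

Answer: 24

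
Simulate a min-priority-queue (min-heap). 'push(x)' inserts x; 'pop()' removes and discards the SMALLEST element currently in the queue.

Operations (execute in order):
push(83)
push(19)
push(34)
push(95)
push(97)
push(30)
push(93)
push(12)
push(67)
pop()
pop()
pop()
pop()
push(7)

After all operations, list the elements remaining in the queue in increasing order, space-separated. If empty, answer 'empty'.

push(83): heap contents = [83]
push(19): heap contents = [19, 83]
push(34): heap contents = [19, 34, 83]
push(95): heap contents = [19, 34, 83, 95]
push(97): heap contents = [19, 34, 83, 95, 97]
push(30): heap contents = [19, 30, 34, 83, 95, 97]
push(93): heap contents = [19, 30, 34, 83, 93, 95, 97]
push(12): heap contents = [12, 19, 30, 34, 83, 93, 95, 97]
push(67): heap contents = [12, 19, 30, 34, 67, 83, 93, 95, 97]
pop() → 12: heap contents = [19, 30, 34, 67, 83, 93, 95, 97]
pop() → 19: heap contents = [30, 34, 67, 83, 93, 95, 97]
pop() → 30: heap contents = [34, 67, 83, 93, 95, 97]
pop() → 34: heap contents = [67, 83, 93, 95, 97]
push(7): heap contents = [7, 67, 83, 93, 95, 97]

Answer: 7 67 83 93 95 97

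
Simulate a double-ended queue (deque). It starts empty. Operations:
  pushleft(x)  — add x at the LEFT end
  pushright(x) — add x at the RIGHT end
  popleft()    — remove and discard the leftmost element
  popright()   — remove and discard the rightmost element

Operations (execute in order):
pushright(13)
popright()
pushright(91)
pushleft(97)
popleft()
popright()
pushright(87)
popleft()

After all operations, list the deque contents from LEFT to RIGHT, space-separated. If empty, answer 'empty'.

Answer: empty

Derivation:
pushright(13): [13]
popright(): []
pushright(91): [91]
pushleft(97): [97, 91]
popleft(): [91]
popright(): []
pushright(87): [87]
popleft(): []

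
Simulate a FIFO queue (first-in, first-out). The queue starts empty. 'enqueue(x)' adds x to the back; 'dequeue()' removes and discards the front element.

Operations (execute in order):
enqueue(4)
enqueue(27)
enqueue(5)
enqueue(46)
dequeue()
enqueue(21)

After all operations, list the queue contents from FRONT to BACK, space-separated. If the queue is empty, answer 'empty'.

Answer: 27 5 46 21

Derivation:
enqueue(4): [4]
enqueue(27): [4, 27]
enqueue(5): [4, 27, 5]
enqueue(46): [4, 27, 5, 46]
dequeue(): [27, 5, 46]
enqueue(21): [27, 5, 46, 21]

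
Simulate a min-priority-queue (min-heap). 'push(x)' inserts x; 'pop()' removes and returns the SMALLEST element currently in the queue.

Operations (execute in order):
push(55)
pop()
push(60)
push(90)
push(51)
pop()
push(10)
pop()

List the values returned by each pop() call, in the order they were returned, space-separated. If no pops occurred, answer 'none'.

Answer: 55 51 10

Derivation:
push(55): heap contents = [55]
pop() → 55: heap contents = []
push(60): heap contents = [60]
push(90): heap contents = [60, 90]
push(51): heap contents = [51, 60, 90]
pop() → 51: heap contents = [60, 90]
push(10): heap contents = [10, 60, 90]
pop() → 10: heap contents = [60, 90]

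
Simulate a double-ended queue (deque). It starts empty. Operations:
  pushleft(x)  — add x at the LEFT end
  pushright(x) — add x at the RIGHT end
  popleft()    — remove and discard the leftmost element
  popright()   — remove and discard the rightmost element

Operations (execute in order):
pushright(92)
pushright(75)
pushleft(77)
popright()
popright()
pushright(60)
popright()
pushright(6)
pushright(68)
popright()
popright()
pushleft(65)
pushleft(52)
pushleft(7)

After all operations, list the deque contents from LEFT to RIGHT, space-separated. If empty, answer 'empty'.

Answer: 7 52 65 77

Derivation:
pushright(92): [92]
pushright(75): [92, 75]
pushleft(77): [77, 92, 75]
popright(): [77, 92]
popright(): [77]
pushright(60): [77, 60]
popright(): [77]
pushright(6): [77, 6]
pushright(68): [77, 6, 68]
popright(): [77, 6]
popright(): [77]
pushleft(65): [65, 77]
pushleft(52): [52, 65, 77]
pushleft(7): [7, 52, 65, 77]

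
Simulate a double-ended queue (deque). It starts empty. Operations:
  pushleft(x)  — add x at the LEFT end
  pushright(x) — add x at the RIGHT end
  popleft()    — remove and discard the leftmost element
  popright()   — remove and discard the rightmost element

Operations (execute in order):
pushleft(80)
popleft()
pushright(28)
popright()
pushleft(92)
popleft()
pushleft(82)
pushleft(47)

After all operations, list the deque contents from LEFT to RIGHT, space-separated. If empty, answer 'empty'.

pushleft(80): [80]
popleft(): []
pushright(28): [28]
popright(): []
pushleft(92): [92]
popleft(): []
pushleft(82): [82]
pushleft(47): [47, 82]

Answer: 47 82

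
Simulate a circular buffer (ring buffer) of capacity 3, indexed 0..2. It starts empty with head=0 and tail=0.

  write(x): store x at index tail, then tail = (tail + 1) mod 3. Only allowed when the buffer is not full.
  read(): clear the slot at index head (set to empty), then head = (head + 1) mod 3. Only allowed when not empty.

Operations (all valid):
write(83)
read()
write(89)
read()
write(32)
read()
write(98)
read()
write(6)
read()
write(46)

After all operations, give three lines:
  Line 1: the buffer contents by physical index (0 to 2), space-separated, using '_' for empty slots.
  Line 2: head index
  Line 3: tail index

write(83): buf=[83 _ _], head=0, tail=1, size=1
read(): buf=[_ _ _], head=1, tail=1, size=0
write(89): buf=[_ 89 _], head=1, tail=2, size=1
read(): buf=[_ _ _], head=2, tail=2, size=0
write(32): buf=[_ _ 32], head=2, tail=0, size=1
read(): buf=[_ _ _], head=0, tail=0, size=0
write(98): buf=[98 _ _], head=0, tail=1, size=1
read(): buf=[_ _ _], head=1, tail=1, size=0
write(6): buf=[_ 6 _], head=1, tail=2, size=1
read(): buf=[_ _ _], head=2, tail=2, size=0
write(46): buf=[_ _ 46], head=2, tail=0, size=1

Answer: _ _ 46
2
0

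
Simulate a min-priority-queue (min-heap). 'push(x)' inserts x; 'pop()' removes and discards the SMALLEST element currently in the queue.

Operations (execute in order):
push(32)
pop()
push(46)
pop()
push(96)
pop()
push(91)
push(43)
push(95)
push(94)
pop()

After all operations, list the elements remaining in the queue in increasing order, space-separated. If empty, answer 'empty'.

Answer: 91 94 95

Derivation:
push(32): heap contents = [32]
pop() → 32: heap contents = []
push(46): heap contents = [46]
pop() → 46: heap contents = []
push(96): heap contents = [96]
pop() → 96: heap contents = []
push(91): heap contents = [91]
push(43): heap contents = [43, 91]
push(95): heap contents = [43, 91, 95]
push(94): heap contents = [43, 91, 94, 95]
pop() → 43: heap contents = [91, 94, 95]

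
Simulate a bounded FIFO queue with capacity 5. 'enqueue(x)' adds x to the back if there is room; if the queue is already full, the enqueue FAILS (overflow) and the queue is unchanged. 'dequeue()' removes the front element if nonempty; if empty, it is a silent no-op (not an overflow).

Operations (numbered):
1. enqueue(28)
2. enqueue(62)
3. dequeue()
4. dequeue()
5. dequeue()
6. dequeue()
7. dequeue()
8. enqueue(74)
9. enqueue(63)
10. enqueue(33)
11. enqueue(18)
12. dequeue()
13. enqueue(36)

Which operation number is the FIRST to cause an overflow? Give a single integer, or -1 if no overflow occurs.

1. enqueue(28): size=1
2. enqueue(62): size=2
3. dequeue(): size=1
4. dequeue(): size=0
5. dequeue(): empty, no-op, size=0
6. dequeue(): empty, no-op, size=0
7. dequeue(): empty, no-op, size=0
8. enqueue(74): size=1
9. enqueue(63): size=2
10. enqueue(33): size=3
11. enqueue(18): size=4
12. dequeue(): size=3
13. enqueue(36): size=4

Answer: -1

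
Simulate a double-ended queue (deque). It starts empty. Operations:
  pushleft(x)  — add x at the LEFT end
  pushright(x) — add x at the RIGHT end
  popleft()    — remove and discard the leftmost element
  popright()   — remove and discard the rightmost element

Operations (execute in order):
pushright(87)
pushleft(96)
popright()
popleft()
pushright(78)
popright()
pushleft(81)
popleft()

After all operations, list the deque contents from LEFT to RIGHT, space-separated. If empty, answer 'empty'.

pushright(87): [87]
pushleft(96): [96, 87]
popright(): [96]
popleft(): []
pushright(78): [78]
popright(): []
pushleft(81): [81]
popleft(): []

Answer: empty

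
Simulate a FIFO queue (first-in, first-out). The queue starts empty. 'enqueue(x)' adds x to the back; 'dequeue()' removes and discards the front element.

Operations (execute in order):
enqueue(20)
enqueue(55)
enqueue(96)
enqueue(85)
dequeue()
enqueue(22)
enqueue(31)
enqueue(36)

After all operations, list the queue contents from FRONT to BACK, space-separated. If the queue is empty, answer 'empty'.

Answer: 55 96 85 22 31 36

Derivation:
enqueue(20): [20]
enqueue(55): [20, 55]
enqueue(96): [20, 55, 96]
enqueue(85): [20, 55, 96, 85]
dequeue(): [55, 96, 85]
enqueue(22): [55, 96, 85, 22]
enqueue(31): [55, 96, 85, 22, 31]
enqueue(36): [55, 96, 85, 22, 31, 36]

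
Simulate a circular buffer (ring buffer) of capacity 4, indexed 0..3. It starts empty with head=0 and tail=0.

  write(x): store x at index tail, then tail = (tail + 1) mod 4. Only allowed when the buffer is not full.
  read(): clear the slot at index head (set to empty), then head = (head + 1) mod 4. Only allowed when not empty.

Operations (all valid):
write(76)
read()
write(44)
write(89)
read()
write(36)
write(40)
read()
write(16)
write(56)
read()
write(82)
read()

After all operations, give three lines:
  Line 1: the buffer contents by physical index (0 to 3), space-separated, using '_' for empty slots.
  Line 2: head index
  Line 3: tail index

Answer: _ 16 56 82
1
0

Derivation:
write(76): buf=[76 _ _ _], head=0, tail=1, size=1
read(): buf=[_ _ _ _], head=1, tail=1, size=0
write(44): buf=[_ 44 _ _], head=1, tail=2, size=1
write(89): buf=[_ 44 89 _], head=1, tail=3, size=2
read(): buf=[_ _ 89 _], head=2, tail=3, size=1
write(36): buf=[_ _ 89 36], head=2, tail=0, size=2
write(40): buf=[40 _ 89 36], head=2, tail=1, size=3
read(): buf=[40 _ _ 36], head=3, tail=1, size=2
write(16): buf=[40 16 _ 36], head=3, tail=2, size=3
write(56): buf=[40 16 56 36], head=3, tail=3, size=4
read(): buf=[40 16 56 _], head=0, tail=3, size=3
write(82): buf=[40 16 56 82], head=0, tail=0, size=4
read(): buf=[_ 16 56 82], head=1, tail=0, size=3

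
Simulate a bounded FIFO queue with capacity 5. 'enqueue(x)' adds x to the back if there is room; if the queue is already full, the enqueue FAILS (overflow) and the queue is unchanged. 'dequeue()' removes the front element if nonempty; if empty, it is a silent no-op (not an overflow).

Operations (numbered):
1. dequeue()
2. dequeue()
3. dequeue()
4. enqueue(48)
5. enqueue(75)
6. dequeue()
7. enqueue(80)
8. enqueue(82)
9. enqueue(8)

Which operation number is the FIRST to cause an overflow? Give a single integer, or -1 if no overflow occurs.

1. dequeue(): empty, no-op, size=0
2. dequeue(): empty, no-op, size=0
3. dequeue(): empty, no-op, size=0
4. enqueue(48): size=1
5. enqueue(75): size=2
6. dequeue(): size=1
7. enqueue(80): size=2
8. enqueue(82): size=3
9. enqueue(8): size=4

Answer: -1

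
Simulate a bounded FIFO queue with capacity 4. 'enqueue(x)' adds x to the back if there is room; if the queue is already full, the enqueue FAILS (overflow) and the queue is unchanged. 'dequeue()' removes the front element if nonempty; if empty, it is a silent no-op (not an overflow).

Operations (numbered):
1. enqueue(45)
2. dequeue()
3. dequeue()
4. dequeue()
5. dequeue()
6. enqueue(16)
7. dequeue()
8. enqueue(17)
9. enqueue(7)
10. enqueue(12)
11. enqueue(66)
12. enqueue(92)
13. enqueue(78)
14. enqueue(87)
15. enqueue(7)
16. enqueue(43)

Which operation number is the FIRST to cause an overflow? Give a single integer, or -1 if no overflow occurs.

1. enqueue(45): size=1
2. dequeue(): size=0
3. dequeue(): empty, no-op, size=0
4. dequeue(): empty, no-op, size=0
5. dequeue(): empty, no-op, size=0
6. enqueue(16): size=1
7. dequeue(): size=0
8. enqueue(17): size=1
9. enqueue(7): size=2
10. enqueue(12): size=3
11. enqueue(66): size=4
12. enqueue(92): size=4=cap → OVERFLOW (fail)
13. enqueue(78): size=4=cap → OVERFLOW (fail)
14. enqueue(87): size=4=cap → OVERFLOW (fail)
15. enqueue(7): size=4=cap → OVERFLOW (fail)
16. enqueue(43): size=4=cap → OVERFLOW (fail)

Answer: 12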